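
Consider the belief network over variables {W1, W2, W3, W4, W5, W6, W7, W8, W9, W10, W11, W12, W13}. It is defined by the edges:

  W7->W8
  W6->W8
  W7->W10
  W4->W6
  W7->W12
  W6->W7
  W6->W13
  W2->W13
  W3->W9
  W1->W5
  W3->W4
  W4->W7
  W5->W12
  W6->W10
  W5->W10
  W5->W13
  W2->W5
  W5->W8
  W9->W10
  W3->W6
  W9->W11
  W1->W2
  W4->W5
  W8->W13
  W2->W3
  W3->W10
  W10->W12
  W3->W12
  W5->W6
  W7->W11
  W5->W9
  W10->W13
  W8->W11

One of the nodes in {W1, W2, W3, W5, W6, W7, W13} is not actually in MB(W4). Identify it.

W13

W4 has children W5, W6, W7.
W4's parents: W3.
For each child, the remaining parents (spouses of W4):
  W5: W1, W2
  W6: W3, W5
  W7: W6
MB(W4) = {W1, W2, W3, W5, W6, W7}.
W13 is neither a parent, child, nor co-parent of W4, so it does not belong.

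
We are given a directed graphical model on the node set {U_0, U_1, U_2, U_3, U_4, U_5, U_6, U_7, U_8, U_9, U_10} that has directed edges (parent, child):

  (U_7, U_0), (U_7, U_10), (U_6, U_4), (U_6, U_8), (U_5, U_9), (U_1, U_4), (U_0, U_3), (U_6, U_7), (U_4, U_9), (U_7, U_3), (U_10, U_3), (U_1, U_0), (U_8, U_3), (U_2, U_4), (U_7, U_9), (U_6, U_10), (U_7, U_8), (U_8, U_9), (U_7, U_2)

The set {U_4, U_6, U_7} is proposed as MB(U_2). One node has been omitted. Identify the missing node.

U_1

Children of U_2: U_4.
Parents of U_2: U_7.
Other parents of U_2's children:
  U_4: U_1, U_6
MB(U_2) = {U_1, U_4, U_6, U_7}.
Comparing with the claimed set, U_1 is missing.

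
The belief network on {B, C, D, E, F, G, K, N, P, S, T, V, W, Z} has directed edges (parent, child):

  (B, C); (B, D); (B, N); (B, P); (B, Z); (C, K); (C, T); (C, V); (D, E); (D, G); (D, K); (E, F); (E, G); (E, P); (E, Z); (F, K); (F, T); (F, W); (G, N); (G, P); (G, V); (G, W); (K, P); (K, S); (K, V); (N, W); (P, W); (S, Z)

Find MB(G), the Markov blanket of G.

{B, C, D, E, F, K, N, P, V, W}

A node's Markov blanket = Pa ∪ Ch ∪ (parents of Ch other than the node itself).
G's children: N, P, V, W.
G's parents: D, E.
Other parents of G's children:
  N's other parent is B.
  parents(P) \ {G} = {B, E, K}.
  parents(V) \ {G} = {C, K}.
  W's other parents are F, N, P.
Union: {D, E} ∪ {N, P, V, W} ∪ {B, C, E, F, K, N, P} = {B, C, D, E, F, K, N, P, V, W}.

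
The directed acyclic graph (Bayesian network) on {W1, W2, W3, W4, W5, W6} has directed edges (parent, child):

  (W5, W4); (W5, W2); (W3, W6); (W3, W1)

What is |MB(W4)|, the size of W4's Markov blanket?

W4 has no children.
Pa(W4) = {W5}.
With no children, W4 has no spouses; the co-parent set is empty.
MB(W4) = {W5}, which has 1 node.

1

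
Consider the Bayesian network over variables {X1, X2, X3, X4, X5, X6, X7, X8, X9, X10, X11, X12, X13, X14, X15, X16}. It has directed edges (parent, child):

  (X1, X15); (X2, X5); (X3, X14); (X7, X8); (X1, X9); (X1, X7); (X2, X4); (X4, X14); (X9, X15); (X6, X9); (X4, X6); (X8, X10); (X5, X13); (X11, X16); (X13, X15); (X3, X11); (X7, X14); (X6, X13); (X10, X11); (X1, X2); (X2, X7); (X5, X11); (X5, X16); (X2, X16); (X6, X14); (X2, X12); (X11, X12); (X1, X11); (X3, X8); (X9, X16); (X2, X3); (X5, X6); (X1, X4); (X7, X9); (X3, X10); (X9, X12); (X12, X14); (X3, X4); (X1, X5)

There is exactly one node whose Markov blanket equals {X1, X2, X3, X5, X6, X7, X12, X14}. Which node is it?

The target node must have every member of {X1, X2, X3, X5, X6, X7, X12, X14} as a parent, child, or co-parent, and no others.
Parents of X4: X1, X2, X3; children: X6, X14; co-parents: X3, X5, X6, X7, X12.
These exactly cover the given set, so the node is X4.

X4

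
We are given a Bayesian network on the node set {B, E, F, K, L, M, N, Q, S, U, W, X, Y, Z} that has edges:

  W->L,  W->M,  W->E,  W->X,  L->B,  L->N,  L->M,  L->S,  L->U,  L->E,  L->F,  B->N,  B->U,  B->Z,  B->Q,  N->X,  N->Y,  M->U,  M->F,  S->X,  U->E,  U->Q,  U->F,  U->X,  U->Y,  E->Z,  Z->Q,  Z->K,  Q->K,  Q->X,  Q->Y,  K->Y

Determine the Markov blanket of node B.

{E, L, M, N, Q, U, Z}

B has parent L.
B has children N, Q, U, Z.
Other parents of B's children:
  N also has parent L.
  U also has parents L, M.
  Z's other parent is E.
  Q's other parents are U, Z.
So the Markov blanket of B is {E, L, M, N, Q, U, Z}.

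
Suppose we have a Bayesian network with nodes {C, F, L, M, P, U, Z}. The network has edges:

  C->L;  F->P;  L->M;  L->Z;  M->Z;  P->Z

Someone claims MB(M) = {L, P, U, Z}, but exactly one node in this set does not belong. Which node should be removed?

A node's Markov blanket = Pa ∪ Ch ∪ (parents of Ch other than the node itself).
Pa(M) = {L}.
Children of M: Z.
For each child, the remaining parents (spouses of M):
  parents(Z) \ {M} = {L, P}.
MB(M) = {L, P, Z}.
U is neither a parent, child, nor co-parent of M, so it does not belong.

U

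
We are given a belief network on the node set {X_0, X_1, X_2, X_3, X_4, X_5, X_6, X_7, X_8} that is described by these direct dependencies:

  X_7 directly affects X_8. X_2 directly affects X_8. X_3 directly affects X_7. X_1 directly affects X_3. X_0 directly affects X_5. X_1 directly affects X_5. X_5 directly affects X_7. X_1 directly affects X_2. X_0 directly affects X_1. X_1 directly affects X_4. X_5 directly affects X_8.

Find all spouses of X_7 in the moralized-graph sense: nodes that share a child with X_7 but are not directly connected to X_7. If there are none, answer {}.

Children of X_7: X_8.
  parents(X_8) \ {X_7} = {X_2, X_5}.
Excluding nodes already adjacent to X_7 (X_3, X_5, X_8), the co-parent-only contribution is {X_2}.

{X_2}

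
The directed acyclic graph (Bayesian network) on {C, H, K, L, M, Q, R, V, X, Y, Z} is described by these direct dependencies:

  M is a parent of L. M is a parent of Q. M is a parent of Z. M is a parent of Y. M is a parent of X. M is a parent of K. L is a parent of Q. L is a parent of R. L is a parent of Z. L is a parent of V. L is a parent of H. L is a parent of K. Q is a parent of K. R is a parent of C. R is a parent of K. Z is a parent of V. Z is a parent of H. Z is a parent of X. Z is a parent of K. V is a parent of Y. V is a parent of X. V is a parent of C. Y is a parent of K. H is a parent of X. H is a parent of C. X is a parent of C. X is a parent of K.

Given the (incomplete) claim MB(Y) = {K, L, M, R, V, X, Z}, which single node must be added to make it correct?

Q

By definition, MB(Y) is built from Y's parents, Y's children, and the co-parents of Y.
Y has parents M, V.
Y's children: K.
Parents of each child, excluding Y:
  K: L, M, Q, R, X, Z
MB(Y) = {K, L, M, Q, R, V, X, Z}.
Comparing with the claimed set, Q is missing.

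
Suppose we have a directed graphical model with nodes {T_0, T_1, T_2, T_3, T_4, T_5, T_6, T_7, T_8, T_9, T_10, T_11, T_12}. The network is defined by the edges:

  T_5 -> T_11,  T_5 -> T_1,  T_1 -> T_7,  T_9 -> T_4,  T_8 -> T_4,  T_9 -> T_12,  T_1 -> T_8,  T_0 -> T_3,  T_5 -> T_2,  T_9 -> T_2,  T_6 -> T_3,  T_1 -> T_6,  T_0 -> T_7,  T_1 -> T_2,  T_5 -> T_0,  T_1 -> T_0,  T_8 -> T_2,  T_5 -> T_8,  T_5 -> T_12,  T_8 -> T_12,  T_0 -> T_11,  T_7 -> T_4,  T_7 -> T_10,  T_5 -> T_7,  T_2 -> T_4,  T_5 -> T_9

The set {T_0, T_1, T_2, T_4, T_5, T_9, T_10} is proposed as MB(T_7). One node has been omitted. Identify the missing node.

T_8

T_7's children: T_4, T_10.
Parents of T_7: T_0, T_1, T_5.
For each child, the remaining parents (spouses of T_7):
  T_10: no additional parents.
  T_4 also has parents T_2, T_8, T_9.
MB(T_7) = {T_0, T_1, T_2, T_4, T_5, T_8, T_9, T_10}.
Comparing with the claimed set, T_8 is missing.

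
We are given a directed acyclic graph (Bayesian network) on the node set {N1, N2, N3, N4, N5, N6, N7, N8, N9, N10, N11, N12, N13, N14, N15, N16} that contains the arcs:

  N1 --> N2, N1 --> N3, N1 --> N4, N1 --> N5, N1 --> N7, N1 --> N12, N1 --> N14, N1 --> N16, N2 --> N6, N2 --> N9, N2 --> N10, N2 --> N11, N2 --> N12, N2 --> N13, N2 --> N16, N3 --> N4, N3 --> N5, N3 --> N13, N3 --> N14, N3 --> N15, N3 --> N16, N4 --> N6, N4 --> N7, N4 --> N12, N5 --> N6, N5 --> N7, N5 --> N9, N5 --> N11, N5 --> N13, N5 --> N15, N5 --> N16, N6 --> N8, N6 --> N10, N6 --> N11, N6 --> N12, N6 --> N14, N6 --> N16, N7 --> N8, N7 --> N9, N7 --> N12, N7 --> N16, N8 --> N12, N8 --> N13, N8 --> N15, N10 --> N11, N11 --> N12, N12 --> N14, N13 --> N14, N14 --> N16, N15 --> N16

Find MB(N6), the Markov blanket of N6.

By definition, MB(N6) is built from N6's parents, N6's children, and the co-parents of N6.
N6's parents: N2, N4, N5.
Children of N6: N8, N10, N11, N12, N14, N16.
Co-parents of N6 (other parents of its children):
  N8: N7
  N10: N2
  N11: N2, N5, N10
  N12: N1, N2, N4, N7, N8, N11
  N14: N1, N3, N12, N13
  N16: N1, N2, N3, N5, N7, N14, N15
Taking the union gives {N1, N2, N3, N4, N5, N7, N8, N10, N11, N12, N13, N14, N15, N16}.

{N1, N2, N3, N4, N5, N7, N8, N10, N11, N12, N13, N14, N15, N16}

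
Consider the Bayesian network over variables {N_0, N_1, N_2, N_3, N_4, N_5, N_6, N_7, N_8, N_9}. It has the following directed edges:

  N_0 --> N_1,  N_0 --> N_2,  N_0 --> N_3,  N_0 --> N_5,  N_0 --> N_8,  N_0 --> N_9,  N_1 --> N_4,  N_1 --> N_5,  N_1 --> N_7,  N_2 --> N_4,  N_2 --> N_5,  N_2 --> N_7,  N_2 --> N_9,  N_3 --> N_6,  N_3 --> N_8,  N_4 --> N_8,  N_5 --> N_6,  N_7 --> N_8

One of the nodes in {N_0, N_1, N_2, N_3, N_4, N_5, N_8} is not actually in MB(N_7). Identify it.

The Markov blanket of a node is its parents, its children, and the other parents of its children.
N_7 has parents N_1, N_2.
N_7 has child N_8.
Parents of each child, excluding N_7:
  N_8's other parents are N_0, N_3, N_4.
MB(N_7) = {N_0, N_1, N_2, N_3, N_4, N_8}.
N_5 is neither a parent, child, nor co-parent of N_7, so it does not belong.

N_5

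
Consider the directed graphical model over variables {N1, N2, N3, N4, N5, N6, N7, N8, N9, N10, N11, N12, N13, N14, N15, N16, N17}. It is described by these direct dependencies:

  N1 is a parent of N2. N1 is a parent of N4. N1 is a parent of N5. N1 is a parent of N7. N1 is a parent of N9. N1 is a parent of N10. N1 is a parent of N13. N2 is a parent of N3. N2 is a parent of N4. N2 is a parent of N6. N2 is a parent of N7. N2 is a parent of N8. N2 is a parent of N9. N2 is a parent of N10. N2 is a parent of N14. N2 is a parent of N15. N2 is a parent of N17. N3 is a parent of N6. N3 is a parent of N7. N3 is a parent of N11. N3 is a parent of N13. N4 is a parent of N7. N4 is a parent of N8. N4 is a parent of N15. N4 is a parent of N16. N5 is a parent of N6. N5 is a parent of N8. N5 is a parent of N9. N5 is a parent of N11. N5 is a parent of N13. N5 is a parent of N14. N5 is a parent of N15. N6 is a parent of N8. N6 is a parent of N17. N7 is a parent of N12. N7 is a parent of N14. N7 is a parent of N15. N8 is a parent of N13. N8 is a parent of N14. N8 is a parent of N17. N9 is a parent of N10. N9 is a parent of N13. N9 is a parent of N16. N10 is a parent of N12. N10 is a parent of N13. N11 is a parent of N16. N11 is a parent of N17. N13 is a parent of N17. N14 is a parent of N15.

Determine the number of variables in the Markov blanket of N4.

12

By definition, MB(N4) is built from N4's parents, N4's children, and the co-parents of N4.
Ch(N4) = {N7, N8, N15, N16}.
N4's parents: N1, N2.
Co-parents of N4 (other parents of its children):
  N7's other parents are N1, N2, N3.
  parents(N8) \ {N4} = {N2, N5, N6}.
  parents(N15) \ {N4} = {N2, N5, N7, N14}.
  N16 also has parents N9, N11.
MB(N4) = {N1, N2, N3, N5, N6, N7, N8, N9, N11, N14, N15, N16}, which has 12 nodes.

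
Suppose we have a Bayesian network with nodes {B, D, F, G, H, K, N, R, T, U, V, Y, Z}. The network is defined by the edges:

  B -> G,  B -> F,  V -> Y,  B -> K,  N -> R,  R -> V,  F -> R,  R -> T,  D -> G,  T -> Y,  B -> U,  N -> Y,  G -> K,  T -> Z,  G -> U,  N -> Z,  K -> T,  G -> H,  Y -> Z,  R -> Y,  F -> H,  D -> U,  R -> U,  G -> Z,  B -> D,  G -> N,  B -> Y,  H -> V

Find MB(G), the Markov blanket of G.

{B, D, F, H, K, N, R, T, U, Y, Z}

By definition, MB(G) is built from G's parents, G's children, and the co-parents of G.
G's children: H, K, N, U, Z.
Parents of G: B, D.
For each child, the remaining parents (spouses of G):
  H: F
  K: B
  N: —
  U: B, D, R
  Z: N, T, Y
MB(G) = {B, D, F, H, K, N, R, T, U, Y, Z}.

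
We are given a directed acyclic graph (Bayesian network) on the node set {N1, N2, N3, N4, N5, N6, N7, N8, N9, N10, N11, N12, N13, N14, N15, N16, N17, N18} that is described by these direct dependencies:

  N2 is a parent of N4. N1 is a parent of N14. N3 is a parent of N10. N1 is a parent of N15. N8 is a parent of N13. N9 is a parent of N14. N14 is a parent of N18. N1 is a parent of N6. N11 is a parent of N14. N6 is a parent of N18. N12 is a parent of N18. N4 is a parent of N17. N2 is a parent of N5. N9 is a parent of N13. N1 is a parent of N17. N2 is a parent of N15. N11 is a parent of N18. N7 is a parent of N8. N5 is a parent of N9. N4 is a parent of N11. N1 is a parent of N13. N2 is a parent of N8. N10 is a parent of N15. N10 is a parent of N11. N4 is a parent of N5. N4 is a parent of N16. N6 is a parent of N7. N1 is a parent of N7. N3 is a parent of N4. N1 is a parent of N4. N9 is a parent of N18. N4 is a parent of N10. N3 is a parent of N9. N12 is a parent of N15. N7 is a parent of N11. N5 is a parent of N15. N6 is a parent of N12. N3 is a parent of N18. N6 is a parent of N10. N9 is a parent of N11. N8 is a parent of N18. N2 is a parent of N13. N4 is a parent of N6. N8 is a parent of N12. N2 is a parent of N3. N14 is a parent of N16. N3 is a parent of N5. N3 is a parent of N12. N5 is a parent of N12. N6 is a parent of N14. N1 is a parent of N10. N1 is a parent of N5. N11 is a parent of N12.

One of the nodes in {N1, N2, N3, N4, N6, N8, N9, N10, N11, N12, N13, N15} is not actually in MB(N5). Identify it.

Recall MB(v) = parents ∪ children ∪ spouses, where spouses are the other parents of v's children.
Children of N5: N9, N12, N15.
N5 has parents N1, N2, N3, N4.
Other parents of N5's children:
  parents(N9) \ {N5} = {N3}.
  parents(N12) \ {N5} = {N3, N6, N8, N11}.
  N15's other parents are N1, N2, N10, N12.
MB(N5) = {N1, N2, N3, N4, N6, N8, N9, N10, N11, N12, N15}.
N13 is neither a parent, child, nor co-parent of N5, so it does not belong.

N13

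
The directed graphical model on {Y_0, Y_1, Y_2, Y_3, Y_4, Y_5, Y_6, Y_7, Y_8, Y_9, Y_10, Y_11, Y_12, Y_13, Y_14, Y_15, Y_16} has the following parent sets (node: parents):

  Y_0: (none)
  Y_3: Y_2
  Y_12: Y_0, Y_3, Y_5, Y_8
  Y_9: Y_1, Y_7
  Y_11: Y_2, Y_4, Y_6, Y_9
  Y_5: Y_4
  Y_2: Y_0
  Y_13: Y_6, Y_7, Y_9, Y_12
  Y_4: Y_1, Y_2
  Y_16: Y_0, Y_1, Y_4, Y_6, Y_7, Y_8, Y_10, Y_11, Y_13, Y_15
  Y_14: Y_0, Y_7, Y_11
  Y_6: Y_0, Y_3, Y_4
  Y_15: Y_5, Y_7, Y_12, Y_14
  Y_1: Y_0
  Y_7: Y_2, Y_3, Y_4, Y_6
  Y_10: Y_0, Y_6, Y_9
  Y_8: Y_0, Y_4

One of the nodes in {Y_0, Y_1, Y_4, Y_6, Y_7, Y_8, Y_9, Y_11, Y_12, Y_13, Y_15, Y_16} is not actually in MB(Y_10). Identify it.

Y_10's children: Y_16.
Y_10's parents: Y_0, Y_6, Y_9.
Other parents of Y_10's children:
  parents(Y_16) \ {Y_10} = {Y_0, Y_1, Y_4, Y_6, Y_7, Y_8, Y_11, Y_13, Y_15}.
MB(Y_10) = {Y_0, Y_1, Y_4, Y_6, Y_7, Y_8, Y_9, Y_11, Y_13, Y_15, Y_16}.
Y_12 is neither a parent, child, nor co-parent of Y_10, so it does not belong.

Y_12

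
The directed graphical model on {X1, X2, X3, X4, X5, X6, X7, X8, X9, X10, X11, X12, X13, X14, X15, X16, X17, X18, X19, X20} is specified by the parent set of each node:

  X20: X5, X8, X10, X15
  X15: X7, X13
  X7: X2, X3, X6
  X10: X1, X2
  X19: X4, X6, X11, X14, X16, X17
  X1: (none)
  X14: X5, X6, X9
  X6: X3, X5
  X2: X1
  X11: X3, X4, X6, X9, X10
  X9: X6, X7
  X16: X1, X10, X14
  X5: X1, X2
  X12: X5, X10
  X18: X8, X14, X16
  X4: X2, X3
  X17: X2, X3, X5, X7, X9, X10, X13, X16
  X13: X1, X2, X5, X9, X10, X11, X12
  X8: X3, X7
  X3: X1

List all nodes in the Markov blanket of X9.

Recall MB(v) = parents ∪ children ∪ spouses, where spouses are the other parents of v's children.
Children of X9: X11, X13, X14, X17.
X9 has parents X6, X7.
Co-parents of X9 (other parents of its children):
  X11: X3, X4, X6, X10
  X13: X1, X2, X5, X10, X11, X12
  X14: X5, X6
  X17: X2, X3, X5, X7, X10, X13, X16
Union: {X6, X7} ∪ {X11, X13, X14, X17} ∪ {X1, X2, X3, X4, X5, X6, X7, X10, X11, X12, X13, X16} = {X1, X2, X3, X4, X5, X6, X7, X10, X11, X12, X13, X14, X16, X17}.

{X1, X2, X3, X4, X5, X6, X7, X10, X11, X12, X13, X14, X16, X17}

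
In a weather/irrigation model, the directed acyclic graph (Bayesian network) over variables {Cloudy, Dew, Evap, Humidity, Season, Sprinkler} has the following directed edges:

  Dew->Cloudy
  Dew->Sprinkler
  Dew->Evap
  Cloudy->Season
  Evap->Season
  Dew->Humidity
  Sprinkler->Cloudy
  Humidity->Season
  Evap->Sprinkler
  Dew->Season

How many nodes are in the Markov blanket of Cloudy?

Cloudy's parents: Dew, Sprinkler.
Ch(Cloudy) = {Season}.
Parents of each child, excluding Cloudy:
  Season: Dew, Evap, Humidity
MB(Cloudy) = {Dew, Evap, Humidity, Season, Sprinkler}, which has 5 nodes.

5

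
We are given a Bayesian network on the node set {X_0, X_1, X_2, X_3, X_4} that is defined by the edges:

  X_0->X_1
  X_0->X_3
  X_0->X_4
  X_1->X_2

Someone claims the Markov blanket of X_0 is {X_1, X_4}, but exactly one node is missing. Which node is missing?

X_3

The Markov blanket of a node is its parents, its children, and the other parents of its children.
X_0 has no parents.
X_0 has children X_1, X_3, X_4.
Co-parents of X_0 (other parents of its children):
  X_1: no additional parents.
  X_3 has no other parent.
  X_4 has no other parent.
MB(X_0) = {X_1, X_3, X_4}.
Comparing with the claimed set, X_3 is missing.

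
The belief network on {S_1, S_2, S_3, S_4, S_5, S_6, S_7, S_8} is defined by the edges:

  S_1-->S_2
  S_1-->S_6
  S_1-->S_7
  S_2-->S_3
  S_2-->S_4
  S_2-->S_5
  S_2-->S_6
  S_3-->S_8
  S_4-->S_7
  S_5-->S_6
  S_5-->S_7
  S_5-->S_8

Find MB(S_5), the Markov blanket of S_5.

S_5 has children S_6, S_7, S_8.
S_5's parents: S_2.
Parents of each child, excluding S_5:
  S_6 also has parents S_1, S_2.
  parents(S_7) \ {S_5} = {S_1, S_4}.
  parents(S_8) \ {S_5} = {S_3}.
Union: {S_2} ∪ {S_6, S_7, S_8} ∪ {S_1, S_2, S_3, S_4} = {S_1, S_2, S_3, S_4, S_6, S_7, S_8}.

{S_1, S_2, S_3, S_4, S_6, S_7, S_8}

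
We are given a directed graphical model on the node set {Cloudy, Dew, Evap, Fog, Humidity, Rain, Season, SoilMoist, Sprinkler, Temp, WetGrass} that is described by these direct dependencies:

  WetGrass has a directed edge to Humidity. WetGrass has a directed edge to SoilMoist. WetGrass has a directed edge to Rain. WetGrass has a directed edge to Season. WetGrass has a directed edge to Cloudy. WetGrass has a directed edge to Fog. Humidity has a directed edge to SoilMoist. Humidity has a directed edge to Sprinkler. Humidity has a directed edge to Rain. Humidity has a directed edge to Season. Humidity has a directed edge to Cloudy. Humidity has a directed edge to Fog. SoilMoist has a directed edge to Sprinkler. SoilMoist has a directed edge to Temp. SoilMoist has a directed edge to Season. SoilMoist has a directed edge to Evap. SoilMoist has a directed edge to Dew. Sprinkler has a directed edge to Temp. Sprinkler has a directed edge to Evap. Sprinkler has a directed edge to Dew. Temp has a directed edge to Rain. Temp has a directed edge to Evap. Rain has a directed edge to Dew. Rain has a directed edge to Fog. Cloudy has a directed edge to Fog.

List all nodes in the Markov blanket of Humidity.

{Cloudy, Fog, Rain, Season, SoilMoist, Sprinkler, Temp, WetGrass}

Recall MB(v) = parents ∪ children ∪ spouses, where spouses are the other parents of v's children.
Parents of Humidity: WetGrass.
Children of Humidity: Cloudy, Fog, Rain, Season, SoilMoist, Sprinkler.
Co-parents of Humidity (other parents of its children):
  SoilMoist: WetGrass
  Sprinkler: SoilMoist
  Rain: Temp, WetGrass
  Season: SoilMoist, WetGrass
  Cloudy: WetGrass
  Fog: Cloudy, Rain, WetGrass
So the Markov blanket of Humidity is {Cloudy, Fog, Rain, Season, SoilMoist, Sprinkler, Temp, WetGrass}.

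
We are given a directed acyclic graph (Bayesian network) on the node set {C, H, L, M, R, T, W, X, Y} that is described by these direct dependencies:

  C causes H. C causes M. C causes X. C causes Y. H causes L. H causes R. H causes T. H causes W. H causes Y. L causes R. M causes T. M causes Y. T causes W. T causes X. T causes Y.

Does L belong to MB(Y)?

A node's Markov blanket = Pa ∪ Ch ∪ (parents of Ch other than the node itself).
Children of Y: none.
Pa(Y) = {C, H, M, T}.
With no children, Y has no spouses; the co-parent set is empty.
MB(Y) = {C, H, M, T}; L is not in this set.

No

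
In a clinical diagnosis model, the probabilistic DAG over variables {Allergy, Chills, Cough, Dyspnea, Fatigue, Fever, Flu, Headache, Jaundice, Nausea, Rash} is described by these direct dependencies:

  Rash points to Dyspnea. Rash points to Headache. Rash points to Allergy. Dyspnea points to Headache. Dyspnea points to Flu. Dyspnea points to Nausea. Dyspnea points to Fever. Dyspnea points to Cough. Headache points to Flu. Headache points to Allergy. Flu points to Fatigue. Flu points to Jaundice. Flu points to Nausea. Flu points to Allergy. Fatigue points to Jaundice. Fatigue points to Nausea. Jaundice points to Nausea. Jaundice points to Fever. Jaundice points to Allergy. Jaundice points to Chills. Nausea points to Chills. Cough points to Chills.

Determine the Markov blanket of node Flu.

Recall MB(v) = parents ∪ children ∪ spouses, where spouses are the other parents of v's children.
Flu's parents: Dyspnea, Headache.
Flu has children Allergy, Fatigue, Jaundice, Nausea.
Other parents of Flu's children:
  Fatigue: no additional parents.
  parents(Jaundice) \ {Flu} = {Fatigue}.
  Nausea's other parents are Dyspnea, Fatigue, Jaundice.
  Allergy's other parents are Headache, Jaundice, Rash.
MB(Flu) = {Allergy, Dyspnea, Fatigue, Headache, Jaundice, Nausea, Rash}.

{Allergy, Dyspnea, Fatigue, Headache, Jaundice, Nausea, Rash}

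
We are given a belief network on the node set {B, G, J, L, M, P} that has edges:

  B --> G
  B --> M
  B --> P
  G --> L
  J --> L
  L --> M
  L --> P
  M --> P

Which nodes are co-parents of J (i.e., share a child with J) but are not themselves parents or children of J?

{G}

Children of J: L.
  parents(L) \ {J} = {G}.
Excluding nodes already adjacent to J (L), the co-parent-only contribution is {G}.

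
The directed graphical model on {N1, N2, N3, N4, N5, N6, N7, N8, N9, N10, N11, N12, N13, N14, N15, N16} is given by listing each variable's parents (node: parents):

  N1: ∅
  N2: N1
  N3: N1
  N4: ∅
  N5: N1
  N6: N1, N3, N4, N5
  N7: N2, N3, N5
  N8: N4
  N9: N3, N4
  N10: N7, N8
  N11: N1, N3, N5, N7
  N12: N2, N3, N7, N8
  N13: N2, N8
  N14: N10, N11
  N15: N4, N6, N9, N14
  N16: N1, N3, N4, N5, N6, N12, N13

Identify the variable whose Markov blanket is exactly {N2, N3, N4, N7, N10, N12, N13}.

N8

The target node must have every member of {N2, N3, N4, N7, N10, N12, N13} as a parent, child, or co-parent, and no others.
Parents of N8: N4; children: N10, N12, N13; co-parents: N2, N3, N7.
These exactly cover the given set, so the node is N8.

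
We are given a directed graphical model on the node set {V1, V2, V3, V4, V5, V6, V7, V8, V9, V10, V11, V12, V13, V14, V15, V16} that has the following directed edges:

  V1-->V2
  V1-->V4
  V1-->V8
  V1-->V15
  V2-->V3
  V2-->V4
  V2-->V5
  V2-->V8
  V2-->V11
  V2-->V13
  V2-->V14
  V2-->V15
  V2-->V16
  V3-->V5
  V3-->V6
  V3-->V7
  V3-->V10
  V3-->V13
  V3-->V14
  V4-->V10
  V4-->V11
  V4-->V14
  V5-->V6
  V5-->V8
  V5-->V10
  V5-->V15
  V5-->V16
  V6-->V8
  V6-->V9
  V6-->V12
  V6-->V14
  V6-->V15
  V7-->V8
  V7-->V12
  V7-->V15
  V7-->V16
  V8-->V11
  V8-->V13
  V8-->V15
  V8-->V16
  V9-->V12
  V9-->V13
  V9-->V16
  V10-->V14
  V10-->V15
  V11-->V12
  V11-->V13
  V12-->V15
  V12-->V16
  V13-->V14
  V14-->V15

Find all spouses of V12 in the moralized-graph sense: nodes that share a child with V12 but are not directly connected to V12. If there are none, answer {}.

Children of V12: V15, V16.
  V15: V1, V2, V5, V6, V7, V8, V10, V14
  V16: V2, V5, V7, V8, V9
Excluding nodes already adjacent to V12 (V6, V7, V9, V11, V15, V16), the co-parent-only contribution is {V1, V2, V5, V8, V10, V14}.

{V1, V2, V5, V8, V10, V14}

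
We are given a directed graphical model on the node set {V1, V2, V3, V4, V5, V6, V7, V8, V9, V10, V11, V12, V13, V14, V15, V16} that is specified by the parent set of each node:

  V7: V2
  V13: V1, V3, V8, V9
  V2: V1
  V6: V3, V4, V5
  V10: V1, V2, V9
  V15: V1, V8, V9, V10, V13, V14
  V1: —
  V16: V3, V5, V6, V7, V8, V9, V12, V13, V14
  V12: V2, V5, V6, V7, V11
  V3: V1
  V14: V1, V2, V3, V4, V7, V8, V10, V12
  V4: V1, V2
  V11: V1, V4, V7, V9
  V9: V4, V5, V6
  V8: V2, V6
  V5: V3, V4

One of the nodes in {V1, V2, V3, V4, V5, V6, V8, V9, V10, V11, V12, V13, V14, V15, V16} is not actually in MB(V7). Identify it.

V15

By definition, MB(V7) is built from V7's parents, V7's children, and the co-parents of V7.
Ch(V7) = {V11, V12, V14, V16}.
Pa(V7) = {V2}.
For each child, the remaining parents (spouses of V7):
  parents(V11) \ {V7} = {V1, V4, V9}.
  V12's other parents are V2, V5, V6, V11.
  V14 also has parents V1, V2, V3, V4, V8, V10, V12.
  V16 also has parents V3, V5, V6, V8, V9, V12, V13, V14.
MB(V7) = {V1, V2, V3, V4, V5, V6, V8, V9, V10, V11, V12, V13, V14, V16}.
V15 is neither a parent, child, nor co-parent of V7, so it does not belong.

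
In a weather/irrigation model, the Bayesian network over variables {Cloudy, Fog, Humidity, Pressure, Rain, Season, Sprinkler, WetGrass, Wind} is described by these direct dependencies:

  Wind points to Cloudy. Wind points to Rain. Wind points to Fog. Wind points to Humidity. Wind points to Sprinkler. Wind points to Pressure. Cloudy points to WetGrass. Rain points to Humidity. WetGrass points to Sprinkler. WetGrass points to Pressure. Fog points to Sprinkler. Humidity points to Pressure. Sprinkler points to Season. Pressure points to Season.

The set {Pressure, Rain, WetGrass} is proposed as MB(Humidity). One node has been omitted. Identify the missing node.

Wind

By definition, MB(Humidity) is built from Humidity's parents, Humidity's children, and the co-parents of Humidity.
Parents of Humidity: Rain, Wind.
Humidity's children: Pressure.
For each child, the remaining parents (spouses of Humidity):
  Pressure: WetGrass, Wind
MB(Humidity) = {Pressure, Rain, WetGrass, Wind}.
Comparing with the claimed set, Wind is missing.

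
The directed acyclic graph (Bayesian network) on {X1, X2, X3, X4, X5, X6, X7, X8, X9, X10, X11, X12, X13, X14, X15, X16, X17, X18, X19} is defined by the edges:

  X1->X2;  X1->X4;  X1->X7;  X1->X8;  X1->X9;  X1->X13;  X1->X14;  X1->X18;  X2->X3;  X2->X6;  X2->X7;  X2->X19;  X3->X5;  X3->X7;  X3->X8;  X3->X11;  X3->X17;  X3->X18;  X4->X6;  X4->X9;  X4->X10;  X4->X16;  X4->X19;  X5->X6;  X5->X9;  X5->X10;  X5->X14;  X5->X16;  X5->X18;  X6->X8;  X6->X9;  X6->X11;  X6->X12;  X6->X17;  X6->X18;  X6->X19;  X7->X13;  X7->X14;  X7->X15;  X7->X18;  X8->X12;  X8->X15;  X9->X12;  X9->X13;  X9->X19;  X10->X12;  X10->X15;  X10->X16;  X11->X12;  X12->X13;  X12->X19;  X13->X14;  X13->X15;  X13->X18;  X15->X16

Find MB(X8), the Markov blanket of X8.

X8 has children X12, X15.
X8 has parents X1, X3, X6.
Co-parents of X8 (other parents of its children):
  X12 also has parents X6, X9, X10, X11.
  X15's other parents are X7, X10, X13.
MB(X8) = {X1, X3, X6, X7, X9, X10, X11, X12, X13, X15}.

{X1, X3, X6, X7, X9, X10, X11, X12, X13, X15}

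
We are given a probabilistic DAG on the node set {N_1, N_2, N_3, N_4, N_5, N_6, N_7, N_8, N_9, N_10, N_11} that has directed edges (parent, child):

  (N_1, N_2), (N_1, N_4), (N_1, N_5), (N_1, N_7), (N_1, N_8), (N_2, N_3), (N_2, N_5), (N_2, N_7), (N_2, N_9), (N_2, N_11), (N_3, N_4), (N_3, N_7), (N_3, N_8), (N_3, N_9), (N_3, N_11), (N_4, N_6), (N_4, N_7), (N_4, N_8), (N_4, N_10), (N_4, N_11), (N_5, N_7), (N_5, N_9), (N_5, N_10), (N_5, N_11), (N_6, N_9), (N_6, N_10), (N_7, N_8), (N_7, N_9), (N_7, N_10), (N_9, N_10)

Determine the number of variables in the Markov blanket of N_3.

Recall MB(v) = parents ∪ children ∪ spouses, where spouses are the other parents of v's children.
N_3 has children N_4, N_7, N_8, N_9, N_11.
Pa(N_3) = {N_2}.
Co-parents of N_3 (other parents of its children):
  parents(N_4) \ {N_3} = {N_1}.
  N_7's other parents are N_1, N_2, N_4, N_5.
  parents(N_8) \ {N_3} = {N_1, N_4, N_7}.
  N_9 also has parents N_2, N_5, N_6, N_7.
  parents(N_11) \ {N_3} = {N_2, N_4, N_5}.
MB(N_3) = {N_1, N_2, N_4, N_5, N_6, N_7, N_8, N_9, N_11}, which has 9 nodes.

9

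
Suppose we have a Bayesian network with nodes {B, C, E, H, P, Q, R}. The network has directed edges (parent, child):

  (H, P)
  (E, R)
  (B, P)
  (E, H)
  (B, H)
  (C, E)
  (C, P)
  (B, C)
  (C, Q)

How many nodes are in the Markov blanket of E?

4

E has children H, R.
Parents of E: C.
For each child, the remaining parents (spouses of E):
  H: B
  R: —
MB(E) = {B, C, H, R}, which has 4 nodes.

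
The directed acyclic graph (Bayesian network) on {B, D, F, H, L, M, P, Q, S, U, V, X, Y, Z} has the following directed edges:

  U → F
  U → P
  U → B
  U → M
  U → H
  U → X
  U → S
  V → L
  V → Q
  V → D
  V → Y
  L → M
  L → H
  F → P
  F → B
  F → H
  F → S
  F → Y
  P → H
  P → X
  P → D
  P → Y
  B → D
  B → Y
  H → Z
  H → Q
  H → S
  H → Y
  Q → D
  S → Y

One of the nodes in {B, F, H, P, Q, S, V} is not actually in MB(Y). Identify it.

Q

Recall MB(v) = parents ∪ children ∪ spouses, where spouses are the other parents of v's children.
Pa(Y) = {B, F, H, P, S, V}.
Y has no children.
With no children, Y has no spouses; the co-parent set is empty.
MB(Y) = {B, F, H, P, S, V}.
Q is neither a parent, child, nor co-parent of Y, so it does not belong.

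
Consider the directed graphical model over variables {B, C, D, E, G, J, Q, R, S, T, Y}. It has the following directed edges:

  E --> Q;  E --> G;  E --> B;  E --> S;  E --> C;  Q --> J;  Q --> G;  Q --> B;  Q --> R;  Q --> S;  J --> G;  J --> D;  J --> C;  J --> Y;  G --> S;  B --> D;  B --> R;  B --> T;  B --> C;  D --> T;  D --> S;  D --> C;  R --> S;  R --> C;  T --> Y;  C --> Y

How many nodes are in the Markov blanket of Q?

By definition, MB(Q) is built from Q's parents, Q's children, and the co-parents of Q.
Q's parents: E.
Ch(Q) = {B, G, J, R, S}.
Other parents of Q's children:
  J: no additional parents.
  G also has parents E, J.
  B's other parent is E.
  parents(R) \ {Q} = {B}.
  S also has parents D, E, G, R.
MB(Q) = {B, D, E, G, J, R, S}, which has 7 nodes.

7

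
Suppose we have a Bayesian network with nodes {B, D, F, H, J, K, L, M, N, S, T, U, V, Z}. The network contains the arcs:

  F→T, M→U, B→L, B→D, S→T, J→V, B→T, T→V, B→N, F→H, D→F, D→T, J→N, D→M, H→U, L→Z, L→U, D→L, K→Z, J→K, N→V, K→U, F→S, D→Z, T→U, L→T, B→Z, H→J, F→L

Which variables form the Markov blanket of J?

Parents of J: H.
J has children K, N, V.
For each child, the remaining parents (spouses of J):
  K: —
  N: B
  V: N, T
So the Markov blanket of J is {B, H, K, N, T, V}.

{B, H, K, N, T, V}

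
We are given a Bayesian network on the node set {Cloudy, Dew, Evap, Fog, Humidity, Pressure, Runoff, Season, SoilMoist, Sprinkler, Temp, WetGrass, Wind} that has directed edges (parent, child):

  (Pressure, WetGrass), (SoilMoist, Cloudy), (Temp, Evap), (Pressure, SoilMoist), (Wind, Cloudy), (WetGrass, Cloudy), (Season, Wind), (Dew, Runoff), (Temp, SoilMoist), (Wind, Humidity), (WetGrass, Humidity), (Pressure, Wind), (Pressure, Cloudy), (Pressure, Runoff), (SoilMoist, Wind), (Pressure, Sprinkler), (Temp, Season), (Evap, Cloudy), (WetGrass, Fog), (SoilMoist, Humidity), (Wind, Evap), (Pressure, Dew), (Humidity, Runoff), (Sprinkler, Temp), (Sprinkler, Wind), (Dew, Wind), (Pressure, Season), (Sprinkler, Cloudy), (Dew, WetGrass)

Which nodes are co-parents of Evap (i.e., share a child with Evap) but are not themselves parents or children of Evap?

Children of Evap: Cloudy.
  Cloudy's other parents are Pressure, SoilMoist, Sprinkler, WetGrass, Wind.
Excluding nodes already adjacent to Evap (Cloudy, Temp, Wind), the co-parent-only contribution is {Pressure, SoilMoist, Sprinkler, WetGrass}.

{Pressure, SoilMoist, Sprinkler, WetGrass}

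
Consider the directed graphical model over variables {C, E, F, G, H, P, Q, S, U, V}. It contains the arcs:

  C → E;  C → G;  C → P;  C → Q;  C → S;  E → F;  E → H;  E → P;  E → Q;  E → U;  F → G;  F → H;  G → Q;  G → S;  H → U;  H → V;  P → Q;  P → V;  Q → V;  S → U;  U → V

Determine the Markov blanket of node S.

{C, E, G, H, U}

The Markov blanket of a node is its parents, its children, and the other parents of its children.
Pa(S) = {C, G}.
Children of S: U.
For each child, the remaining parents (spouses of S):
  U's other parents are E, H.
MB(S) = {C, E, G, H, U}.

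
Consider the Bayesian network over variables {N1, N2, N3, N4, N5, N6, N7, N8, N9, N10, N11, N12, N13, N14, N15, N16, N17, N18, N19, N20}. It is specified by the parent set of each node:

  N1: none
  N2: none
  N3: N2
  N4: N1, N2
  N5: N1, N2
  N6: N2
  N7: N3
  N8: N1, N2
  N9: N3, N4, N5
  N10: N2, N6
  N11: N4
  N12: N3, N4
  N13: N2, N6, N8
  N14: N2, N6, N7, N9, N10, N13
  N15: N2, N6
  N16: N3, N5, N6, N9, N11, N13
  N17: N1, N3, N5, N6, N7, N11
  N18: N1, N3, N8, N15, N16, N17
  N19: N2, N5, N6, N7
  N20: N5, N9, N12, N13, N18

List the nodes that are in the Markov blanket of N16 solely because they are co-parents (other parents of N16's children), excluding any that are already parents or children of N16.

{N1, N8, N15, N17}

Children of N16: N18.
  N18 also has parents N1, N3, N8, N15, N17.
Excluding nodes already adjacent to N16 (N3, N5, N6, N9, N11, N13, N18), the co-parent-only contribution is {N1, N8, N15, N17}.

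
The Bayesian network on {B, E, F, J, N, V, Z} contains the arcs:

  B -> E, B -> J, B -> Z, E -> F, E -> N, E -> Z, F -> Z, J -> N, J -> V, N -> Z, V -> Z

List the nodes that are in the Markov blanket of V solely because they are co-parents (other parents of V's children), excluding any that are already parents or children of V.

{B, E, F, N}

Children of V: Z.
  Z: B, E, F, N
Excluding nodes already adjacent to V (J, Z), the co-parent-only contribution is {B, E, F, N}.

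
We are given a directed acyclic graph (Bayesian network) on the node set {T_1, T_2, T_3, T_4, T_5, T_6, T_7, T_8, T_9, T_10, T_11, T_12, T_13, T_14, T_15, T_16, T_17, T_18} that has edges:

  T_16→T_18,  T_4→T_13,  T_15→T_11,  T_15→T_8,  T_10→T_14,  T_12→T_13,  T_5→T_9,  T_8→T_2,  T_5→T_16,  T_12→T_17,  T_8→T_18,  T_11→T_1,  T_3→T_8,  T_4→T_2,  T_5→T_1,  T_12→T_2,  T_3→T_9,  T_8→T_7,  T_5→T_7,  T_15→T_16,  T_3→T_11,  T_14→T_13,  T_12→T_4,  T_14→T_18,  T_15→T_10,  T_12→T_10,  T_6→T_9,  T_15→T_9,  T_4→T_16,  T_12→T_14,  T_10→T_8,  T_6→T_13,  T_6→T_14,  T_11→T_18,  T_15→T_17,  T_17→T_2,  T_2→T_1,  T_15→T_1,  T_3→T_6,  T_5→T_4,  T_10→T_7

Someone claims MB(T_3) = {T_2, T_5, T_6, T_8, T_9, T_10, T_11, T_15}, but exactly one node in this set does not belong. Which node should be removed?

T_2

Recall MB(v) = parents ∪ children ∪ spouses, where spouses are the other parents of v's children.
T_3's parents: none.
T_3 has children T_6, T_8, T_9, T_11.
For each child, the remaining parents (spouses of T_3):
  T_11: T_15
  T_6: —
  T_8: T_10, T_15
  T_9: T_5, T_6, T_15
MB(T_3) = {T_5, T_6, T_8, T_9, T_10, T_11, T_15}.
T_2 is neither a parent, child, nor co-parent of T_3, so it does not belong.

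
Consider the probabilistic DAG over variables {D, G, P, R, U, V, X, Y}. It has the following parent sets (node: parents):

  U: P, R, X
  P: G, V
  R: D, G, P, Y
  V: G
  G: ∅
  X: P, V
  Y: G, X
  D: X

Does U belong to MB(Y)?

Recall MB(v) = parents ∪ children ∪ spouses, where spouses are the other parents of v's children.
Y's children: R.
Parents of Y: G, X.
Other parents of Y's children:
  R also has parents D, G, P.
MB(Y) = {D, G, P, R, X}; U is not in this set.

No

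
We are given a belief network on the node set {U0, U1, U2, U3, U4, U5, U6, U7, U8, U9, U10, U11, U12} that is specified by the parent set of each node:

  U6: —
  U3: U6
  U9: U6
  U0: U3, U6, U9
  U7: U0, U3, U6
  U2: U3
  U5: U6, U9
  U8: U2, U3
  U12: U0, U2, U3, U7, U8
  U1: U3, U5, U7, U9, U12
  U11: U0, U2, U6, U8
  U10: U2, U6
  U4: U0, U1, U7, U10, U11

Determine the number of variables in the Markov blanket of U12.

8

The Markov blanket of a node is its parents, its children, and the other parents of its children.
U12 has parents U0, U2, U3, U7, U8.
U12 has child U1.
Parents of each child, excluding U12:
  U1 also has parents U3, U5, U7, U9.
MB(U12) = {U0, U1, U2, U3, U5, U7, U8, U9}, which has 8 nodes.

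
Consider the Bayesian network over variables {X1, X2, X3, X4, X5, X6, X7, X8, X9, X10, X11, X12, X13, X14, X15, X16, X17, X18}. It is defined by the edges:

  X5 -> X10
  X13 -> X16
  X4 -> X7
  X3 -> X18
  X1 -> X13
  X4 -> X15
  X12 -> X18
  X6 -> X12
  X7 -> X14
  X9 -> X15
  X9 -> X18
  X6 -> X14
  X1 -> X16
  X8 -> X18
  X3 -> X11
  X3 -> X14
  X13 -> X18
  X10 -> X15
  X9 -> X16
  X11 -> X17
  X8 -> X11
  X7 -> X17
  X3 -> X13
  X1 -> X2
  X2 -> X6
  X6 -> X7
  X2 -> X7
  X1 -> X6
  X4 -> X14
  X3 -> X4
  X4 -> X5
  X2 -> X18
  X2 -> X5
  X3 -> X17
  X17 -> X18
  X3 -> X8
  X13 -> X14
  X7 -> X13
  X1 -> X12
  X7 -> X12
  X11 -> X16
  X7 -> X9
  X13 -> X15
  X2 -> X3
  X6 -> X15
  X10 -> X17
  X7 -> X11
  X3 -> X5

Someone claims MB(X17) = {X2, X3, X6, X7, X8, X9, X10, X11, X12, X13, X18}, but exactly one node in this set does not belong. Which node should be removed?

Pa(X17) = {X3, X7, X10, X11}.
X17 has child X18.
Other parents of X17's children:
  parents(X18) \ {X17} = {X2, X3, X8, X9, X12, X13}.
MB(X17) = {X2, X3, X7, X8, X9, X10, X11, X12, X13, X18}.
X6 is neither a parent, child, nor co-parent of X17, so it does not belong.

X6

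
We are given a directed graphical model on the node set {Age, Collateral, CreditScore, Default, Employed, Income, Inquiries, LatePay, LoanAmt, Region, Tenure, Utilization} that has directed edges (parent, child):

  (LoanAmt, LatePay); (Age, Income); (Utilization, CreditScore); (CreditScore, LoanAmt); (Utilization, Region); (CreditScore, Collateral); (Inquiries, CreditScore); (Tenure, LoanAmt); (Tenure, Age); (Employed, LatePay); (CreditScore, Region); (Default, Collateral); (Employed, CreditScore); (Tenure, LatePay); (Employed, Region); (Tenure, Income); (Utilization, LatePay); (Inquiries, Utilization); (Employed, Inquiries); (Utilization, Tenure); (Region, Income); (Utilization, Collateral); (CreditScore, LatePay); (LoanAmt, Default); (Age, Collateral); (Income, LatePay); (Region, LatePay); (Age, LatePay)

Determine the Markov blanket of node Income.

The Markov blanket of a node is its parents, its children, and the other parents of its children.
Pa(Income) = {Age, Region, Tenure}.
Income's children: LatePay.
For each child, the remaining parents (spouses of Income):
  LatePay's other parents are Age, CreditScore, Employed, LoanAmt, Region, Tenure, Utilization.
MB(Income) = {Age, CreditScore, Employed, LatePay, LoanAmt, Region, Tenure, Utilization}.

{Age, CreditScore, Employed, LatePay, LoanAmt, Region, Tenure, Utilization}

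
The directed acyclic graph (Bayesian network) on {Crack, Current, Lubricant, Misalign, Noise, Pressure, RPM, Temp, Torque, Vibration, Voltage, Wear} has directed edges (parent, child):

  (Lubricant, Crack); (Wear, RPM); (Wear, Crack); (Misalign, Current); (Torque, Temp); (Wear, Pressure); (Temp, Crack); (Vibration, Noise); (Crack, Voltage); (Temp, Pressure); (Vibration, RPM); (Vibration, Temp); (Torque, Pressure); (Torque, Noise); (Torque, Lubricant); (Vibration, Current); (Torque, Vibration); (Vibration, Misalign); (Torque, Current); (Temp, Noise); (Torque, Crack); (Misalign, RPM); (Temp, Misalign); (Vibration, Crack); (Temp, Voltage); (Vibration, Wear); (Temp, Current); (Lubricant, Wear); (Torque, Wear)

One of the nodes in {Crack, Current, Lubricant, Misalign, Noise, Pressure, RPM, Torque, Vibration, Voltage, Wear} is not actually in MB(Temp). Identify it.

RPM

Temp has children Crack, Current, Misalign, Noise, Pressure, Voltage.
Temp's parents: Torque, Vibration.
Parents of each child, excluding Temp:
  Misalign's other parent is Vibration.
  Crack's other parents are Lubricant, Torque, Vibration, Wear.
  Current's other parents are Misalign, Torque, Vibration.
  Pressure also has parents Torque, Wear.
  parents(Noise) \ {Temp} = {Torque, Vibration}.
  Voltage also has parent Crack.
MB(Temp) = {Crack, Current, Lubricant, Misalign, Noise, Pressure, Torque, Vibration, Voltage, Wear}.
RPM is neither a parent, child, nor co-parent of Temp, so it does not belong.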